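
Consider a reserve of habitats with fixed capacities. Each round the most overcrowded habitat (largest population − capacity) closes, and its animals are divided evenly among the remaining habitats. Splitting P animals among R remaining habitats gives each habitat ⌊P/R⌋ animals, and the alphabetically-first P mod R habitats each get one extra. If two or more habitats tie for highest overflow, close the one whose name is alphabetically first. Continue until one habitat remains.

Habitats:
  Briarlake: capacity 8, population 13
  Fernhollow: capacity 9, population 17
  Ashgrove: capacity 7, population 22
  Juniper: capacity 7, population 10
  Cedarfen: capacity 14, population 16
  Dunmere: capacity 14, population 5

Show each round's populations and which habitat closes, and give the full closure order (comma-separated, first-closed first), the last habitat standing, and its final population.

Round 1: Ashgrove=22 Briarlake=13 Cedarfen=16 Dunmere=5 Fernhollow=17 Juniper=10 → close Ashgrove (overflow 15)
  22÷5 = 4 each, +1 to first 2
Round 2: Briarlake=18 Cedarfen=21 Dunmere=9 Fernhollow=21 Juniper=14 → close Fernhollow (overflow 12)
  21÷4 = 5 each, +1 to first 1
Round 3: Briarlake=24 Cedarfen=26 Dunmere=14 Juniper=19 → close Briarlake (overflow 16)
  24÷3 = 8 each, +1 to first 0
Round 4: Cedarfen=34 Dunmere=22 Juniper=27 → close Cedarfen (overflow 20)
  34÷2 = 17 each, +1 to first 0
Round 5: Dunmere=39 Juniper=44 → close Juniper (overflow 37)
  44÷1 = 44 each, +1 to first 0

Closure order: Ashgrove, Fernhollow, Briarlake, Cedarfen, Juniper
Last habitat: Dunmere with 83 animals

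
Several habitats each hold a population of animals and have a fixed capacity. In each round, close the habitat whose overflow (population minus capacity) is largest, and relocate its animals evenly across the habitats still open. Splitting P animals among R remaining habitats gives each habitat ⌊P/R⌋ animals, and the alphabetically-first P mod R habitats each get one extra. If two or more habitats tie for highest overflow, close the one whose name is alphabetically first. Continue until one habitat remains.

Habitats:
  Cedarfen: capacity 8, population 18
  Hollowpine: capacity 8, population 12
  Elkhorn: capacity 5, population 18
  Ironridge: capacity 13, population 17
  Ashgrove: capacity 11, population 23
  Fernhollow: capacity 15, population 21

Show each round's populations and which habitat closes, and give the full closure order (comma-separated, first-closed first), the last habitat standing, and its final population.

Closure order: Elkhorn, Ashgrove, Cedarfen, Fernhollow, Hollowpine
Last habitat: Ironridge with 109 animals

Round 1: Ashgrove=23 Cedarfen=18 Elkhorn=18 Fernhollow=21 Hollowpine=12 Ironridge=17 → close Elkhorn (overflow 13)
  18÷5 = 3 each, +1 to first 3
Round 2: Ashgrove=27 Cedarfen=22 Fernhollow=25 Hollowpine=15 Ironridge=20 → close Ashgrove (overflow 16)
  27÷4 = 6 each, +1 to first 3
Round 3: Cedarfen=29 Fernhollow=32 Hollowpine=22 Ironridge=26 → close Cedarfen (overflow 21)
  29÷3 = 9 each, +1 to first 2
Round 4: Fernhollow=42 Hollowpine=32 Ironridge=35 → close Fernhollow (overflow 27)
  42÷2 = 21 each, +1 to first 0
Round 5: Hollowpine=53 Ironridge=56 → close Hollowpine (overflow 45)
  53÷1 = 53 each, +1 to first 0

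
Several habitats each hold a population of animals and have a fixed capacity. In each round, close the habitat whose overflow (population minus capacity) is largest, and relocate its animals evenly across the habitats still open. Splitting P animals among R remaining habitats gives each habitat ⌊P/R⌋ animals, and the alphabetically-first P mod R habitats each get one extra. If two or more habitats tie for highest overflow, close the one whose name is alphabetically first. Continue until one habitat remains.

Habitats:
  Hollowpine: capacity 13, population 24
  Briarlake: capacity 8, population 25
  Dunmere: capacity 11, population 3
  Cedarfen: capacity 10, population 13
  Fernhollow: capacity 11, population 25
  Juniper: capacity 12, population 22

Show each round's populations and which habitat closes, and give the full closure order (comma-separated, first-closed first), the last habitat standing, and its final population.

Closure order: Briarlake, Fernhollow, Hollowpine, Juniper, Cedarfen
Last habitat: Dunmere with 112 animals

Round 1: Briarlake=25 Cedarfen=13 Dunmere=3 Fernhollow=25 Hollowpine=24 Juniper=22 → close Briarlake (overflow 17)
  25÷5 = 5 each, +1 to first 0
Round 2: Cedarfen=18 Dunmere=8 Fernhollow=30 Hollowpine=29 Juniper=27 → close Fernhollow (overflow 19)
  30÷4 = 7 each, +1 to first 2
Round 3: Cedarfen=26 Dunmere=16 Hollowpine=36 Juniper=34 → close Hollowpine (overflow 23)
  36÷3 = 12 each, +1 to first 0
Round 4: Cedarfen=38 Dunmere=28 Juniper=46 → close Juniper (overflow 34)
  46÷2 = 23 each, +1 to first 0
Round 5: Cedarfen=61 Dunmere=51 → close Cedarfen (overflow 51)
  61÷1 = 61 each, +1 to first 0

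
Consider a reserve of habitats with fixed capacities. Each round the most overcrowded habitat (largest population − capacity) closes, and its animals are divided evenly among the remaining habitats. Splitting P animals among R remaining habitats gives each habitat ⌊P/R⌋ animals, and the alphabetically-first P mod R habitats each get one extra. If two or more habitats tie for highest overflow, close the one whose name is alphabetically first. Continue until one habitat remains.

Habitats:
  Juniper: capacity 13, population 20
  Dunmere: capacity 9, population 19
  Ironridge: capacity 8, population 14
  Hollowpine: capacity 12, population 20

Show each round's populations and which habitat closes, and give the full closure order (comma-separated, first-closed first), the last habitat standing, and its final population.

Round 1: Dunmere=19 Hollowpine=20 Ironridge=14 Juniper=20 → close Dunmere (overflow 10)
  19÷3 = 6 each, +1 to first 1
Round 2: Hollowpine=27 Ironridge=20 Juniper=26 → close Hollowpine (overflow 15)
  27÷2 = 13 each, +1 to first 1
Round 3: Ironridge=34 Juniper=39 → close Ironridge (overflow 26)
  34÷1 = 34 each, +1 to first 0

Closure order: Dunmere, Hollowpine, Ironridge
Last habitat: Juniper with 73 animals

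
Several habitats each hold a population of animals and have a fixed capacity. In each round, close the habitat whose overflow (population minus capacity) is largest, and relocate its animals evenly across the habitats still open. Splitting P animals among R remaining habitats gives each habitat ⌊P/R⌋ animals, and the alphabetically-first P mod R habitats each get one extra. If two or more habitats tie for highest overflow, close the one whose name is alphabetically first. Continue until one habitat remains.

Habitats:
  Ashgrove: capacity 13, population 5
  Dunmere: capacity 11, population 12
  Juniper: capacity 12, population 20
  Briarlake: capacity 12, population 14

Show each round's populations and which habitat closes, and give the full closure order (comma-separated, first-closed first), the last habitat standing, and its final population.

Closure order: Juniper, Briarlake, Dunmere
Last habitat: Ashgrove with 51 animals

Round 1: Ashgrove=5 Briarlake=14 Dunmere=12 Juniper=20 → close Juniper (overflow 8)
  20÷3 = 6 each, +1 to first 2
Round 2: Ashgrove=12 Briarlake=21 Dunmere=18 → close Briarlake (overflow 9)
  21÷2 = 10 each, +1 to first 1
Round 3: Ashgrove=23 Dunmere=28 → close Dunmere (overflow 17)
  28÷1 = 28 each, +1 to first 0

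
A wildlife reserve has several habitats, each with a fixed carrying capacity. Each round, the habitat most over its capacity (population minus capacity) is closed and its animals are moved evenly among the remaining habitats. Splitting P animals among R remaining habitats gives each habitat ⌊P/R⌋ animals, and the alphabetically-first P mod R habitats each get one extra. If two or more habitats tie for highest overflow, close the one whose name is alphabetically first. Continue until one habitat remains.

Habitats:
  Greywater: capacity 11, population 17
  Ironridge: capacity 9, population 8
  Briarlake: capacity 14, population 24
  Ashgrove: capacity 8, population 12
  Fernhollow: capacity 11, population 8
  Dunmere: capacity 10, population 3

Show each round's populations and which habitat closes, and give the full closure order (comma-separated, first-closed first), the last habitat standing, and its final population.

Round 1: Ashgrove=12 Briarlake=24 Dunmere=3 Fernhollow=8 Greywater=17 Ironridge=8 → close Briarlake (overflow 10)
  24÷5 = 4 each, +1 to first 4
Round 2: Ashgrove=17 Dunmere=8 Fernhollow=13 Greywater=22 Ironridge=12 → close Greywater (overflow 11)
  22÷4 = 5 each, +1 to first 2
Round 3: Ashgrove=23 Dunmere=14 Fernhollow=18 Ironridge=17 → close Ashgrove (overflow 15)
  23÷3 = 7 each, +1 to first 2
Round 4: Dunmere=22 Fernhollow=26 Ironridge=24 → close Fernhollow (overflow 15)
  26÷2 = 13 each, +1 to first 0
Round 5: Dunmere=35 Ironridge=37 → close Ironridge (overflow 28)
  37÷1 = 37 each, +1 to first 0

Closure order: Briarlake, Greywater, Ashgrove, Fernhollow, Ironridge
Last habitat: Dunmere with 72 animals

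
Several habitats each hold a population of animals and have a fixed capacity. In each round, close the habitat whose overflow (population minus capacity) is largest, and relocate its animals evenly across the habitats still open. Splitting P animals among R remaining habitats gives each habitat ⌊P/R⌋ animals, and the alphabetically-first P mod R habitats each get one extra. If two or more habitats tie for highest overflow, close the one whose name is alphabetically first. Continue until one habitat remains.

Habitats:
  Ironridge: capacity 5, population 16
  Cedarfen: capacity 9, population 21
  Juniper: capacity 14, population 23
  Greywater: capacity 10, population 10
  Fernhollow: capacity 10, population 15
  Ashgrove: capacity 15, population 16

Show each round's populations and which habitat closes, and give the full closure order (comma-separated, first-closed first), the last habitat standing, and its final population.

Round 1: Ashgrove=16 Cedarfen=21 Fernhollow=15 Greywater=10 Ironridge=16 Juniper=23 → close Cedarfen (overflow 12)
  21÷5 = 4 each, +1 to first 1
Round 2: Ashgrove=21 Fernhollow=19 Greywater=14 Ironridge=20 Juniper=27 → close Ironridge (overflow 15)
  20÷4 = 5 each, +1 to first 0
Round 3: Ashgrove=26 Fernhollow=24 Greywater=19 Juniper=32 → close Juniper (overflow 18)
  32÷3 = 10 each, +1 to first 2
Round 4: Ashgrove=37 Fernhollow=35 Greywater=29 → close Fernhollow (overflow 25)
  35÷2 = 17 each, +1 to first 1
Round 5: Ashgrove=55 Greywater=46 → close Ashgrove (overflow 40)
  55÷1 = 55 each, +1 to first 0

Closure order: Cedarfen, Ironridge, Juniper, Fernhollow, Ashgrove
Last habitat: Greywater with 101 animals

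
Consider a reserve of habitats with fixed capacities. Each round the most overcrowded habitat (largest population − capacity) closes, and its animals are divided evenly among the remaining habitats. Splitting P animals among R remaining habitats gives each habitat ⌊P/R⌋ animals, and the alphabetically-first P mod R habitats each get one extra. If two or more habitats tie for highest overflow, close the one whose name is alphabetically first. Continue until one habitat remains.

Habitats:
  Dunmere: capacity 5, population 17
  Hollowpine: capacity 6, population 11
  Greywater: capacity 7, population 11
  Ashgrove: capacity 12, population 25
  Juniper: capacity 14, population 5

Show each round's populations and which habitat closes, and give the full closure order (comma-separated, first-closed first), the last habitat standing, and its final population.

Round 1: Ashgrove=25 Dunmere=17 Greywater=11 Hollowpine=11 Juniper=5 → close Ashgrove (overflow 13)
  25÷4 = 6 each, +1 to first 1
Round 2: Dunmere=24 Greywater=17 Hollowpine=17 Juniper=11 → close Dunmere (overflow 19)
  24÷3 = 8 each, +1 to first 0
Round 3: Greywater=25 Hollowpine=25 Juniper=19 → close Hollowpine (overflow 19)
  25÷2 = 12 each, +1 to first 1
Round 4: Greywater=38 Juniper=31 → close Greywater (overflow 31)
  38÷1 = 38 each, +1 to first 0

Closure order: Ashgrove, Dunmere, Hollowpine, Greywater
Last habitat: Juniper with 69 animals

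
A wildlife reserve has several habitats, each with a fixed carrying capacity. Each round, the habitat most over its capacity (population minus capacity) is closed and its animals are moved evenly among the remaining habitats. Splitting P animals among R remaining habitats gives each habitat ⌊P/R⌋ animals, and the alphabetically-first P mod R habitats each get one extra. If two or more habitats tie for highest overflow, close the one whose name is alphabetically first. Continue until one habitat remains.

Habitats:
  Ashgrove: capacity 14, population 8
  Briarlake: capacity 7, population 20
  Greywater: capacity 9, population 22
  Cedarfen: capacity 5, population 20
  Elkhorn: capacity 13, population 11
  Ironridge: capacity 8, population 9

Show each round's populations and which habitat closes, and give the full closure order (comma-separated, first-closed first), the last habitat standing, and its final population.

Closure order: Cedarfen, Briarlake, Greywater, Ironridge, Elkhorn
Last habitat: Ashgrove with 90 animals

Round 1: Ashgrove=8 Briarlake=20 Cedarfen=20 Elkhorn=11 Greywater=22 Ironridge=9 → close Cedarfen (overflow 15)
  20÷5 = 4 each, +1 to first 0
Round 2: Ashgrove=12 Briarlake=24 Elkhorn=15 Greywater=26 Ironridge=13 → close Briarlake (overflow 17)
  24÷4 = 6 each, +1 to first 0
Round 3: Ashgrove=18 Elkhorn=21 Greywater=32 Ironridge=19 → close Greywater (overflow 23)
  32÷3 = 10 each, +1 to first 2
Round 4: Ashgrove=29 Elkhorn=32 Ironridge=29 → close Ironridge (overflow 21)
  29÷2 = 14 each, +1 to first 1
Round 5: Ashgrove=44 Elkhorn=46 → close Elkhorn (overflow 33)
  46÷1 = 46 each, +1 to first 0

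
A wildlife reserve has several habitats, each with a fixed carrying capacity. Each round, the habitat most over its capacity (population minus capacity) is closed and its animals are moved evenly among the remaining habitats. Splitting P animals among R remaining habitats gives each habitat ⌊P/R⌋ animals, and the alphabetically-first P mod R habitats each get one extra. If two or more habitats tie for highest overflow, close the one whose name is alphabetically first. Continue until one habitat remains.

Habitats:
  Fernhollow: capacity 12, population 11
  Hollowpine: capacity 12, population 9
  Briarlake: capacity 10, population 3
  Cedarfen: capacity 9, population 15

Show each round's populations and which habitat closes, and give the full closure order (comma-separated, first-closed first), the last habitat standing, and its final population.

Closure order: Cedarfen, Fernhollow, Hollowpine
Last habitat: Briarlake with 38 animals

Round 1: Briarlake=3 Cedarfen=15 Fernhollow=11 Hollowpine=9 → close Cedarfen (overflow 6)
  15÷3 = 5 each, +1 to first 0
Round 2: Briarlake=8 Fernhollow=16 Hollowpine=14 → close Fernhollow (overflow 4)
  16÷2 = 8 each, +1 to first 0
Round 3: Briarlake=16 Hollowpine=22 → close Hollowpine (overflow 10)
  22÷1 = 22 each, +1 to first 0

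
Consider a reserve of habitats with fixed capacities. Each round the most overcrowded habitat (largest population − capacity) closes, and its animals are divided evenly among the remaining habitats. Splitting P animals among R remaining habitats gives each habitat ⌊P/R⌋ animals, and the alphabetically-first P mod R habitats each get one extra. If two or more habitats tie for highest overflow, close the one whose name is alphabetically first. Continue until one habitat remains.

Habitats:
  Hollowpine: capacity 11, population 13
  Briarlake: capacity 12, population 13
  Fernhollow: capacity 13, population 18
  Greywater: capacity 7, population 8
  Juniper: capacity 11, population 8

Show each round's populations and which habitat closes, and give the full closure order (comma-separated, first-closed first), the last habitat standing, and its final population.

Closure order: Fernhollow, Briarlake, Greywater, Hollowpine
Last habitat: Juniper with 60 animals

Round 1: Briarlake=13 Fernhollow=18 Greywater=8 Hollowpine=13 Juniper=8 → close Fernhollow (overflow 5)
  18÷4 = 4 each, +1 to first 2
Round 2: Briarlake=18 Greywater=13 Hollowpine=17 Juniper=12 → close Briarlake (overflow 6)
  18÷3 = 6 each, +1 to first 0
Round 3: Greywater=19 Hollowpine=23 Juniper=18 → close Greywater (overflow 12)
  19÷2 = 9 each, +1 to first 1
Round 4: Hollowpine=33 Juniper=27 → close Hollowpine (overflow 22)
  33÷1 = 33 each, +1 to first 0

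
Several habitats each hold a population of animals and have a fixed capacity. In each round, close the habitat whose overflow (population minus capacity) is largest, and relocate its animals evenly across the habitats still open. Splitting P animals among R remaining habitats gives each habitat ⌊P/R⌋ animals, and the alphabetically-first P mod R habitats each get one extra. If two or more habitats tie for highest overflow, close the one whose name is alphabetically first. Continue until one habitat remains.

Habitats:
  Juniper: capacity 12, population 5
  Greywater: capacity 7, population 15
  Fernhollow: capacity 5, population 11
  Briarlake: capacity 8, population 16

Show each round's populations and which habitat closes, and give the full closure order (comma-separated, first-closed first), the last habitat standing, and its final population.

Round 1: Briarlake=16 Fernhollow=11 Greywater=15 Juniper=5 → close Briarlake (overflow 8)
  16÷3 = 5 each, +1 to first 1
Round 2: Fernhollow=17 Greywater=20 Juniper=10 → close Greywater (overflow 13)
  20÷2 = 10 each, +1 to first 0
Round 3: Fernhollow=27 Juniper=20 → close Fernhollow (overflow 22)
  27÷1 = 27 each, +1 to first 0

Closure order: Briarlake, Greywater, Fernhollow
Last habitat: Juniper with 47 animals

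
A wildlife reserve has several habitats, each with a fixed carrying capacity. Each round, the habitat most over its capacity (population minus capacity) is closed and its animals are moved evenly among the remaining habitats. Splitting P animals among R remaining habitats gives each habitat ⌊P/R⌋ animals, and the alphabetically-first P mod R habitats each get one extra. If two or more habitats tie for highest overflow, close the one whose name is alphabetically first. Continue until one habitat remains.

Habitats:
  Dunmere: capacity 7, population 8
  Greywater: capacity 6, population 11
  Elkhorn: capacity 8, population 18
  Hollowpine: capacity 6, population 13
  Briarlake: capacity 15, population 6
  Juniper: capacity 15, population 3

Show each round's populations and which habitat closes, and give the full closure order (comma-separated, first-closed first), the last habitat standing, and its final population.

Closure order: Elkhorn, Hollowpine, Greywater, Dunmere, Briarlake
Last habitat: Juniper with 59 animals

Round 1: Briarlake=6 Dunmere=8 Elkhorn=18 Greywater=11 Hollowpine=13 Juniper=3 → close Elkhorn (overflow 10)
  18÷5 = 3 each, +1 to first 3
Round 2: Briarlake=10 Dunmere=12 Greywater=15 Hollowpine=16 Juniper=6 → close Hollowpine (overflow 10)
  16÷4 = 4 each, +1 to first 0
Round 3: Briarlake=14 Dunmere=16 Greywater=19 Juniper=10 → close Greywater (overflow 13)
  19÷3 = 6 each, +1 to first 1
Round 4: Briarlake=21 Dunmere=22 Juniper=16 → close Dunmere (overflow 15)
  22÷2 = 11 each, +1 to first 0
Round 5: Briarlake=32 Juniper=27 → close Briarlake (overflow 17)
  32÷1 = 32 each, +1 to first 0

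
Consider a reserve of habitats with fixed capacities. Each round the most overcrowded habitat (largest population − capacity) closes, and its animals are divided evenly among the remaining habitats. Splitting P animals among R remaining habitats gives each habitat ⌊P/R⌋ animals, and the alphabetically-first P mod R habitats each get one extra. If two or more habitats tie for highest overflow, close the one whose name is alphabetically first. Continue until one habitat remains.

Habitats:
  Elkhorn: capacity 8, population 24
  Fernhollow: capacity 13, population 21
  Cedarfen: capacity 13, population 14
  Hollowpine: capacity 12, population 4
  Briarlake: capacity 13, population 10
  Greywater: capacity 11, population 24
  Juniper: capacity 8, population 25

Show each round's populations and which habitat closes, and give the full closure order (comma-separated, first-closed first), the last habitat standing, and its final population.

Round 1: Briarlake=10 Cedarfen=14 Elkhorn=24 Fernhollow=21 Greywater=24 Hollowpine=4 Juniper=25 → close Juniper (overflow 17)
  25÷6 = 4 each, +1 to first 1
Round 2: Briarlake=15 Cedarfen=18 Elkhorn=28 Fernhollow=25 Greywater=28 Hollowpine=8 → close Elkhorn (overflow 20)
  28÷5 = 5 each, +1 to first 3
Round 3: Briarlake=21 Cedarfen=24 Fernhollow=31 Greywater=33 Hollowpine=13 → close Greywater (overflow 22)
  33÷4 = 8 each, +1 to first 1
Round 4: Briarlake=30 Cedarfen=32 Fernhollow=39 Hollowpine=21 → close Fernhollow (overflow 26)
  39÷3 = 13 each, +1 to first 0
Round 5: Briarlake=43 Cedarfen=45 Hollowpine=34 → close Cedarfen (overflow 32)
  45÷2 = 22 each, +1 to first 1
Round 6: Briarlake=66 Hollowpine=56 → close Briarlake (overflow 53)
  66÷1 = 66 each, +1 to first 0

Closure order: Juniper, Elkhorn, Greywater, Fernhollow, Cedarfen, Briarlake
Last habitat: Hollowpine with 122 animals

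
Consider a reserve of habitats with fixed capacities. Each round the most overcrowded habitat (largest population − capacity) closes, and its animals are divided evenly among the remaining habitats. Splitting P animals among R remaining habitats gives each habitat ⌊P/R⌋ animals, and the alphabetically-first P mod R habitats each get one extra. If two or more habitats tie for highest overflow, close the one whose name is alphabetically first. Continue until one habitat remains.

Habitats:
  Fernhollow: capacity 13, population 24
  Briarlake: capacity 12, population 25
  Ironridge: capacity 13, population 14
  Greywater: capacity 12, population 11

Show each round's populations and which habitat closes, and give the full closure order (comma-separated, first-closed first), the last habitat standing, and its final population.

Round 1: Briarlake=25 Fernhollow=24 Greywater=11 Ironridge=14 → close Briarlake (overflow 13)
  25÷3 = 8 each, +1 to first 1
Round 2: Fernhollow=33 Greywater=19 Ironridge=22 → close Fernhollow (overflow 20)
  33÷2 = 16 each, +1 to first 1
Round 3: Greywater=36 Ironridge=38 → close Ironridge (overflow 25)
  38÷1 = 38 each, +1 to first 0

Closure order: Briarlake, Fernhollow, Ironridge
Last habitat: Greywater with 74 animals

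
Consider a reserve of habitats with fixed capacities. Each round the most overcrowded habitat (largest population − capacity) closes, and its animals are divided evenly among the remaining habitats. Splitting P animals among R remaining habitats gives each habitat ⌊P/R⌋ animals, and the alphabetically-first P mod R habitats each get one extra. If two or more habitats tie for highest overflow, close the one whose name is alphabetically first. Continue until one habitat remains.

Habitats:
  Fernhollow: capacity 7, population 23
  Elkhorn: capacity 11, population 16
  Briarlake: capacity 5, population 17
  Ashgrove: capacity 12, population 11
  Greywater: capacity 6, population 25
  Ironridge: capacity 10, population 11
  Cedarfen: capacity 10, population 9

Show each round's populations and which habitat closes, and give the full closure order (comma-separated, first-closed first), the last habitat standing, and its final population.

Round 1: Ashgrove=11 Briarlake=17 Cedarfen=9 Elkhorn=16 Fernhollow=23 Greywater=25 Ironridge=11 → close Greywater (overflow 19)
  25÷6 = 4 each, +1 to first 1
Round 2: Ashgrove=16 Briarlake=21 Cedarfen=13 Elkhorn=20 Fernhollow=27 Ironridge=15 → close Fernhollow (overflow 20)
  27÷5 = 5 each, +1 to first 2
Round 3: Ashgrove=22 Briarlake=27 Cedarfen=18 Elkhorn=25 Ironridge=20 → close Briarlake (overflow 22)
  27÷4 = 6 each, +1 to first 3
Round 4: Ashgrove=29 Cedarfen=25 Elkhorn=32 Ironridge=26 → close Elkhorn (overflow 21)
  32÷3 = 10 each, +1 to first 2
Round 5: Ashgrove=40 Cedarfen=36 Ironridge=36 → close Ashgrove (overflow 28)
  40÷2 = 20 each, +1 to first 0
Round 6: Cedarfen=56 Ironridge=56 → close Cedarfen (overflow 46)
  56÷1 = 56 each, +1 to first 0

Closure order: Greywater, Fernhollow, Briarlake, Elkhorn, Ashgrove, Cedarfen
Last habitat: Ironridge with 112 animals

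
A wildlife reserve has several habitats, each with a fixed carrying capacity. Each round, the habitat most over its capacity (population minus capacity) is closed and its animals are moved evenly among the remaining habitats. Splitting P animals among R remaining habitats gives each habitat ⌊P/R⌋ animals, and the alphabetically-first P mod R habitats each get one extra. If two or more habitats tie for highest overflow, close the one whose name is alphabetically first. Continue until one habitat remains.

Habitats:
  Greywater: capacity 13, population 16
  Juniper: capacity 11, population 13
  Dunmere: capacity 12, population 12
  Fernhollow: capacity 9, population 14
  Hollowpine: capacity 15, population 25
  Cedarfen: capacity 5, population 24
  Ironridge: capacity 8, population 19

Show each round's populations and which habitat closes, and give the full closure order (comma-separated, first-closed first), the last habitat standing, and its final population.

Round 1: Cedarfen=24 Dunmere=12 Fernhollow=14 Greywater=16 Hollowpine=25 Ironridge=19 Juniper=13 → close Cedarfen (overflow 19)
  24÷6 = 4 each, +1 to first 0
Round 2: Dunmere=16 Fernhollow=18 Greywater=20 Hollowpine=29 Ironridge=23 Juniper=17 → close Ironridge (overflow 15)
  23÷5 = 4 each, +1 to first 3
Round 3: Dunmere=21 Fernhollow=23 Greywater=25 Hollowpine=33 Juniper=21 → close Hollowpine (overflow 18)
  33÷4 = 8 each, +1 to first 1
Round 4: Dunmere=30 Fernhollow=31 Greywater=33 Juniper=29 → close Fernhollow (overflow 22)
  31÷3 = 10 each, +1 to first 1
Round 5: Dunmere=41 Greywater=43 Juniper=39 → close Greywater (overflow 30)
  43÷2 = 21 each, +1 to first 1
Round 6: Dunmere=63 Juniper=60 → close Dunmere (overflow 51)
  63÷1 = 63 each, +1 to first 0

Closure order: Cedarfen, Ironridge, Hollowpine, Fernhollow, Greywater, Dunmere
Last habitat: Juniper with 123 animals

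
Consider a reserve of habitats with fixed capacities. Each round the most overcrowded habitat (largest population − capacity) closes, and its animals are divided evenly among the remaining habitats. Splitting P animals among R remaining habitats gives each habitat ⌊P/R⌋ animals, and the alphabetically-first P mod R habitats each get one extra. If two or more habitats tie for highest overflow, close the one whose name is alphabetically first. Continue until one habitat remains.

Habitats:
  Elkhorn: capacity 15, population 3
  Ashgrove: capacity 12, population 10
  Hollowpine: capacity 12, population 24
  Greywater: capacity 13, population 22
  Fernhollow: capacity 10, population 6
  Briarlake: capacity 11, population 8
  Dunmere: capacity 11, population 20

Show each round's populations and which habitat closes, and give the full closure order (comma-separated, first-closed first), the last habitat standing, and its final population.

Round 1: Ashgrove=10 Briarlake=8 Dunmere=20 Elkhorn=3 Fernhollow=6 Greywater=22 Hollowpine=24 → close Hollowpine (overflow 12)
  24÷6 = 4 each, +1 to first 0
Round 2: Ashgrove=14 Briarlake=12 Dunmere=24 Elkhorn=7 Fernhollow=10 Greywater=26 → close Dunmere (overflow 13)
  24÷5 = 4 each, +1 to first 4
Round 3: Ashgrove=19 Briarlake=17 Elkhorn=12 Fernhollow=15 Greywater=30 → close Greywater (overflow 17)
  30÷4 = 7 each, +1 to first 2
Round 4: Ashgrove=27 Briarlake=25 Elkhorn=19 Fernhollow=22 → close Ashgrove (overflow 15)
  27÷3 = 9 each, +1 to first 0
Round 5: Briarlake=34 Elkhorn=28 Fernhollow=31 → close Briarlake (overflow 23)
  34÷2 = 17 each, +1 to first 0
Round 6: Elkhorn=45 Fernhollow=48 → close Fernhollow (overflow 38)
  48÷1 = 48 each, +1 to first 0

Closure order: Hollowpine, Dunmere, Greywater, Ashgrove, Briarlake, Fernhollow
Last habitat: Elkhorn with 93 animals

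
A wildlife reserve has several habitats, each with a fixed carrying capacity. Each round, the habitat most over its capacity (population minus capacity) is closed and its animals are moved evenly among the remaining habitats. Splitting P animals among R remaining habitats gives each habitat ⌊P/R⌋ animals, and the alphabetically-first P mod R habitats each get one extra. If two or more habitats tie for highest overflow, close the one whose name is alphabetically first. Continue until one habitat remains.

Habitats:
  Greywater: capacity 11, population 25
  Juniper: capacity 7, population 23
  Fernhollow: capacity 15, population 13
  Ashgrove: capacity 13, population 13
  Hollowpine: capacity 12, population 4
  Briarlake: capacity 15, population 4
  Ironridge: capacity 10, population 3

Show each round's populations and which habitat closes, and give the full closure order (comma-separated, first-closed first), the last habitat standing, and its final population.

Round 1: Ashgrove=13 Briarlake=4 Fernhollow=13 Greywater=25 Hollowpine=4 Ironridge=3 Juniper=23 → close Juniper (overflow 16)
  23÷6 = 3 each, +1 to first 5
Round 2: Ashgrove=17 Briarlake=8 Fernhollow=17 Greywater=29 Hollowpine=8 Ironridge=6 → close Greywater (overflow 18)
  29÷5 = 5 each, +1 to first 4
Round 3: Ashgrove=23 Briarlake=14 Fernhollow=23 Hollowpine=14 Ironridge=11 → close Ashgrove (overflow 10)
  23÷4 = 5 each, +1 to first 3
Round 4: Briarlake=20 Fernhollow=29 Hollowpine=20 Ironridge=16 → close Fernhollow (overflow 14)
  29÷3 = 9 each, +1 to first 2
Round 5: Briarlake=30 Hollowpine=30 Ironridge=25 → close Hollowpine (overflow 18)
  30÷2 = 15 each, +1 to first 0
Round 6: Briarlake=45 Ironridge=40 → close Briarlake (overflow 30)
  45÷1 = 45 each, +1 to first 0

Closure order: Juniper, Greywater, Ashgrove, Fernhollow, Hollowpine, Briarlake
Last habitat: Ironridge with 85 animals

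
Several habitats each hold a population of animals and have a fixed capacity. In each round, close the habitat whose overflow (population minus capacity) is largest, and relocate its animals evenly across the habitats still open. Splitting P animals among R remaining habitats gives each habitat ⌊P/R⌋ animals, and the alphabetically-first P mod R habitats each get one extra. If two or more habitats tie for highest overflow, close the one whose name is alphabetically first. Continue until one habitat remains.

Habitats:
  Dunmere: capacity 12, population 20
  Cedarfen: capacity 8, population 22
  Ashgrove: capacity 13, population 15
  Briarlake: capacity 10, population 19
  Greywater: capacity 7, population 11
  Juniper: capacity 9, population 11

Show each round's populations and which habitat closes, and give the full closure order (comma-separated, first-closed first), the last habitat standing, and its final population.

Closure order: Cedarfen, Briarlake, Dunmere, Greywater, Ashgrove
Last habitat: Juniper with 98 animals

Round 1: Ashgrove=15 Briarlake=19 Cedarfen=22 Dunmere=20 Greywater=11 Juniper=11 → close Cedarfen (overflow 14)
  22÷5 = 4 each, +1 to first 2
Round 2: Ashgrove=20 Briarlake=24 Dunmere=24 Greywater=15 Juniper=15 → close Briarlake (overflow 14)
  24÷4 = 6 each, +1 to first 0
Round 3: Ashgrove=26 Dunmere=30 Greywater=21 Juniper=21 → close Dunmere (overflow 18)
  30÷3 = 10 each, +1 to first 0
Round 4: Ashgrove=36 Greywater=31 Juniper=31 → close Greywater (overflow 24)
  31÷2 = 15 each, +1 to first 1
Round 5: Ashgrove=52 Juniper=46 → close Ashgrove (overflow 39)
  52÷1 = 52 each, +1 to first 0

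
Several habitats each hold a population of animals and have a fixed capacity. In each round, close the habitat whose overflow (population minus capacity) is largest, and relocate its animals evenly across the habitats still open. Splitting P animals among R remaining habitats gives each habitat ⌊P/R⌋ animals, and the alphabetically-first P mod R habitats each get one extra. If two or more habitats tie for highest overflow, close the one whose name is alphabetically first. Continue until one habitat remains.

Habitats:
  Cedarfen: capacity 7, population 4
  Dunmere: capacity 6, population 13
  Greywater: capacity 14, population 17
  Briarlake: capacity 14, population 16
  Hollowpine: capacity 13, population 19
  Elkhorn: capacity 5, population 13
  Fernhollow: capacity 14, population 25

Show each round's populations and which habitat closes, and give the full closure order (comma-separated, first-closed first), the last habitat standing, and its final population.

Closure order: Fernhollow, Elkhorn, Dunmere, Hollowpine, Briarlake, Greywater
Last habitat: Cedarfen with 107 animals

Round 1: Briarlake=16 Cedarfen=4 Dunmere=13 Elkhorn=13 Fernhollow=25 Greywater=17 Hollowpine=19 → close Fernhollow (overflow 11)
  25÷6 = 4 each, +1 to first 1
Round 2: Briarlake=21 Cedarfen=8 Dunmere=17 Elkhorn=17 Greywater=21 Hollowpine=23 → close Elkhorn (overflow 12)
  17÷5 = 3 each, +1 to first 2
Round 3: Briarlake=25 Cedarfen=12 Dunmere=20 Greywater=24 Hollowpine=26 → close Dunmere (overflow 14)
  20÷4 = 5 each, +1 to first 0
Round 4: Briarlake=30 Cedarfen=17 Greywater=29 Hollowpine=31 → close Hollowpine (overflow 18)
  31÷3 = 10 each, +1 to first 1
Round 5: Briarlake=41 Cedarfen=27 Greywater=39 → close Briarlake (overflow 27)
  41÷2 = 20 each, +1 to first 1
Round 6: Cedarfen=48 Greywater=59 → close Greywater (overflow 45)
  59÷1 = 59 each, +1 to first 0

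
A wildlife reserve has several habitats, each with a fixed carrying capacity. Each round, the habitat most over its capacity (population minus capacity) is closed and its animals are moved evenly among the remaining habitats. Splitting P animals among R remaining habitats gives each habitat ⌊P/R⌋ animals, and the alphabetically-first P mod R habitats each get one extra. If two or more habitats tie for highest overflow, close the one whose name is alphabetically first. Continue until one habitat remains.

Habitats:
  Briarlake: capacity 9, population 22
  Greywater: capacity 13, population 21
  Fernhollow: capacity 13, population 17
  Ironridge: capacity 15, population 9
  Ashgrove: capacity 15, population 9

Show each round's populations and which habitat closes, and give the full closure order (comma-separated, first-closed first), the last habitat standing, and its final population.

Closure order: Briarlake, Greywater, Fernhollow, Ashgrove
Last habitat: Ironridge with 78 animals

Round 1: Ashgrove=9 Briarlake=22 Fernhollow=17 Greywater=21 Ironridge=9 → close Briarlake (overflow 13)
  22÷4 = 5 each, +1 to first 2
Round 2: Ashgrove=15 Fernhollow=23 Greywater=26 Ironridge=14 → close Greywater (overflow 13)
  26÷3 = 8 each, +1 to first 2
Round 3: Ashgrove=24 Fernhollow=32 Ironridge=22 → close Fernhollow (overflow 19)
  32÷2 = 16 each, +1 to first 0
Round 4: Ashgrove=40 Ironridge=38 → close Ashgrove (overflow 25)
  40÷1 = 40 each, +1 to first 0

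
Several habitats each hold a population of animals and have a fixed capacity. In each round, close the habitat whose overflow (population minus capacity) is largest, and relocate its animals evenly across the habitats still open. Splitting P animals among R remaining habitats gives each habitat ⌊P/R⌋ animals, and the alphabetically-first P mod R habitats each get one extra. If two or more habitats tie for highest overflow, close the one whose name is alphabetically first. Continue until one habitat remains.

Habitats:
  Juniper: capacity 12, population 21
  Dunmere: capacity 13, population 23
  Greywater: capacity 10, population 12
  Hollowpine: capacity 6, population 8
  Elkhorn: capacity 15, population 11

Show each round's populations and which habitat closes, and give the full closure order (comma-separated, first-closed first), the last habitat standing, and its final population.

Round 1: Dunmere=23 Elkhorn=11 Greywater=12 Hollowpine=8 Juniper=21 → close Dunmere (overflow 10)
  23÷4 = 5 each, +1 to first 3
Round 2: Elkhorn=17 Greywater=18 Hollowpine=14 Juniper=26 → close Juniper (overflow 14)
  26÷3 = 8 each, +1 to first 2
Round 3: Elkhorn=26 Greywater=27 Hollowpine=22 → close Greywater (overflow 17)
  27÷2 = 13 each, +1 to first 1
Round 4: Elkhorn=40 Hollowpine=35 → close Hollowpine (overflow 29)
  35÷1 = 35 each, +1 to first 0

Closure order: Dunmere, Juniper, Greywater, Hollowpine
Last habitat: Elkhorn with 75 animals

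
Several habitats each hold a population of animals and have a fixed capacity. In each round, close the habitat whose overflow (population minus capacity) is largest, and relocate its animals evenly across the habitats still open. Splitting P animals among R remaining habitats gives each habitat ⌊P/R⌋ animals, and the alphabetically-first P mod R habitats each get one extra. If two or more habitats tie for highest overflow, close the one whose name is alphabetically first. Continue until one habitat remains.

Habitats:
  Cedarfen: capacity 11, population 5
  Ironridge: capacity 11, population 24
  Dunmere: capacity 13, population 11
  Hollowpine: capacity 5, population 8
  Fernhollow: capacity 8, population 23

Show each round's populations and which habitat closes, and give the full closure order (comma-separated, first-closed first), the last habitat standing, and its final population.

Closure order: Fernhollow, Ironridge, Hollowpine, Dunmere
Last habitat: Cedarfen with 71 animals

Round 1: Cedarfen=5 Dunmere=11 Fernhollow=23 Hollowpine=8 Ironridge=24 → close Fernhollow (overflow 15)
  23÷4 = 5 each, +1 to first 3
Round 2: Cedarfen=11 Dunmere=17 Hollowpine=14 Ironridge=29 → close Ironridge (overflow 18)
  29÷3 = 9 each, +1 to first 2
Round 3: Cedarfen=21 Dunmere=27 Hollowpine=23 → close Hollowpine (overflow 18)
  23÷2 = 11 each, +1 to first 1
Round 4: Cedarfen=33 Dunmere=38 → close Dunmere (overflow 25)
  38÷1 = 38 each, +1 to first 0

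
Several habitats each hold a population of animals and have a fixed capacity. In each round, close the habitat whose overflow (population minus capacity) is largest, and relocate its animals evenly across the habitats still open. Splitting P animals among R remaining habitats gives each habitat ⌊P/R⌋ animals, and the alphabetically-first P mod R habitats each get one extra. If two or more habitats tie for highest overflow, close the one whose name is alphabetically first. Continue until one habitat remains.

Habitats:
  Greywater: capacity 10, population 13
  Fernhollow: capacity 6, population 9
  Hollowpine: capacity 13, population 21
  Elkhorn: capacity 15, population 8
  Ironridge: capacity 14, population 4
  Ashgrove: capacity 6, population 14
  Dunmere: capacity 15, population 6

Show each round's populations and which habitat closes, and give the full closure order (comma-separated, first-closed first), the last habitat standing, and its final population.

Closure order: Ashgrove, Hollowpine, Fernhollow, Greywater, Elkhorn, Dunmere
Last habitat: Ironridge with 75 animals

Round 1: Ashgrove=14 Dunmere=6 Elkhorn=8 Fernhollow=9 Greywater=13 Hollowpine=21 Ironridge=4 → close Ashgrove (overflow 8)
  14÷6 = 2 each, +1 to first 2
Round 2: Dunmere=9 Elkhorn=11 Fernhollow=11 Greywater=15 Hollowpine=23 Ironridge=6 → close Hollowpine (overflow 10)
  23÷5 = 4 each, +1 to first 3
Round 3: Dunmere=14 Elkhorn=16 Fernhollow=16 Greywater=19 Ironridge=10 → close Fernhollow (overflow 10)
  16÷4 = 4 each, +1 to first 0
Round 4: Dunmere=18 Elkhorn=20 Greywater=23 Ironridge=14 → close Greywater (overflow 13)
  23÷3 = 7 each, +1 to first 2
Round 5: Dunmere=26 Elkhorn=28 Ironridge=21 → close Elkhorn (overflow 13)
  28÷2 = 14 each, +1 to first 0
Round 6: Dunmere=40 Ironridge=35 → close Dunmere (overflow 25)
  40÷1 = 40 each, +1 to first 0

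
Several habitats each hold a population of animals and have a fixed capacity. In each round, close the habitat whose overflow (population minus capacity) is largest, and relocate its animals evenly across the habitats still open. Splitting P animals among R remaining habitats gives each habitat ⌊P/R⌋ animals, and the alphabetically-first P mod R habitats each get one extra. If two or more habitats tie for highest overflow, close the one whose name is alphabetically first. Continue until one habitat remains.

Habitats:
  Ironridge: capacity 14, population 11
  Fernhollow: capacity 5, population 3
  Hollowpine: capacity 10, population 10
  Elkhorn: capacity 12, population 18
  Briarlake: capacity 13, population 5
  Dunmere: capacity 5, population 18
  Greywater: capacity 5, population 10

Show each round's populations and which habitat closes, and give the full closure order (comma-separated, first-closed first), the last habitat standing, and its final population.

Round 1: Briarlake=5 Dunmere=18 Elkhorn=18 Fernhollow=3 Greywater=10 Hollowpine=10 Ironridge=11 → close Dunmere (overflow 13)
  18÷6 = 3 each, +1 to first 0
Round 2: Briarlake=8 Elkhorn=21 Fernhollow=6 Greywater=13 Hollowpine=13 Ironridge=14 → close Elkhorn (overflow 9)
  21÷5 = 4 each, +1 to first 1
Round 3: Briarlake=13 Fernhollow=10 Greywater=17 Hollowpine=17 Ironridge=18 → close Greywater (overflow 12)
  17÷4 = 4 each, +1 to first 1
Round 4: Briarlake=18 Fernhollow=14 Hollowpine=21 Ironridge=22 → close Hollowpine (overflow 11)
  21÷3 = 7 each, +1 to first 0
Round 5: Briarlake=25 Fernhollow=21 Ironridge=29 → close Fernhollow (overflow 16)
  21÷2 = 10 each, +1 to first 1
Round 6: Briarlake=36 Ironridge=39 → close Ironridge (overflow 25)
  39÷1 = 39 each, +1 to first 0

Closure order: Dunmere, Elkhorn, Greywater, Hollowpine, Fernhollow, Ironridge
Last habitat: Briarlake with 75 animals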